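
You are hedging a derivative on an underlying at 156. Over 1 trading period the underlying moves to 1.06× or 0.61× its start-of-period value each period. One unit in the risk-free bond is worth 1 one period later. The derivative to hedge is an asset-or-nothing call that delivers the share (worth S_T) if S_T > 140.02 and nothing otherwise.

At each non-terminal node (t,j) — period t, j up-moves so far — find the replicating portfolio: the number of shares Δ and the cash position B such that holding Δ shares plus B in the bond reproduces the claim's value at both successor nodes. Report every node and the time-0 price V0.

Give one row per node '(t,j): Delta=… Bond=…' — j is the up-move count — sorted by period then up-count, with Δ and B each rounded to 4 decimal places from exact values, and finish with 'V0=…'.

Under the risk-neutral measure, an up-move has probability p* = (R−d)/(u−d) = 0.8667 and values discount at R = 1.
Payoff layer (t=1): V(1,0)=0.0000, V(1,1)=165.3600
(0,0): S=156.0000. Δ = (V_up−V_dn)/(S_up−S_dn) = (165.3600−0.0000)/(165.3600−95.1600) = 2.3556. V = [p*·165.3600 + (1−p*)·0.0000]/1 = 143.3120. B = V − Δ·S = -224.1547.
Root portfolio cost Δ·156+B reproduces V0=143.3120.

(0,0): Delta=2.3556 Bond=-224.1547
V0=143.3120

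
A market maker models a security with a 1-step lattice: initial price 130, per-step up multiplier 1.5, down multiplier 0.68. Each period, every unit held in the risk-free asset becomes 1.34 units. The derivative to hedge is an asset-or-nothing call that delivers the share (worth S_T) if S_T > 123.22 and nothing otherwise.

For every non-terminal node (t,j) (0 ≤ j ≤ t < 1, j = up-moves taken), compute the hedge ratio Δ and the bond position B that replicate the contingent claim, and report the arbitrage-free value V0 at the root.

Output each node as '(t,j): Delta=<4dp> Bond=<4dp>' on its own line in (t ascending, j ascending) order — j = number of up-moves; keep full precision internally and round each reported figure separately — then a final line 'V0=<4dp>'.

(0,0): Delta=1.8293 Bond=-120.6771
V0=117.1278

The replicating-portfolio and risk-neutral prices coincide; use p* = (1.34−0.68)/(1.5−0.68) = 0.8049 for the latter.
At expiry t=1: V(1,0)=0.0000, V(1,1)=195.0000
Node (0,0) S=130.0000: V=(p*·195.0000+(1−p*)·0.0000)/1.34=117.1278; Δ=(195.0000−0.0000)/(195.0000−88.4000)=1.8293; B=V−Δ·S=-120.6771
The time-0 hedge costs 117.1278, which is the no-arbitrage price.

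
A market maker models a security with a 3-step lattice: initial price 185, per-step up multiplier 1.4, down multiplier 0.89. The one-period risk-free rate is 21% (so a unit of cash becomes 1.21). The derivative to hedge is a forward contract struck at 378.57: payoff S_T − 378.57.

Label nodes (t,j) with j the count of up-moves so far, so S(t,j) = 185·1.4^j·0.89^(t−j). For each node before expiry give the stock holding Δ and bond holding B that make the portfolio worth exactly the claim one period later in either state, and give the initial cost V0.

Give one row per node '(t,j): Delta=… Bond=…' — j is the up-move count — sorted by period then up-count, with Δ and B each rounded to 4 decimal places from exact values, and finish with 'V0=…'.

(0,0): Delta=1.0000 Bond=-213.6929
(1,0): Delta=1.0000 Bond=-258.5684
(1,1): Delta=1.0000 Bond=-258.5684
(2,0): Delta=1.0000 Bond=-312.8678
(2,1): Delta=1.0000 Bond=-312.8678
(2,2): Delta=1.0000 Bond=-312.8678
V0=-28.6929

Since d<R<u, set p* = (R−d)/(u−d) = 0.6275; price each node as the discounted p*-expectation of its children.
Terminal values V(3,·): V(3,0)=-248.1507, V(3,1)=-173.4161, V(3,2)=-55.8560, V(3,3)=129.0700
Node (2,0) S=146.5385: V=(p*·-173.4161+(1−p*)·-248.1507)/1.21=-166.3293; Δ=(-173.4161−-248.1507)/(205.1539−130.4193)=1.0000; B=V−Δ·S=-312.8678
Node (2,1) S=230.5100: V=(p*·-55.8560+(1−p*)·-173.4161)/1.21=-82.3578; Δ=(-55.8560−-173.4161)/(322.7140−205.1539)=1.0000; B=V−Δ·S=-312.8678
Node (2,2) S=362.6000: V=(p*·129.0700+(1−p*)·-55.8560)/1.21=49.7322; Δ=(129.0700−-55.8560)/(507.6400−322.7140)=1.0000; B=V−Δ·S=-312.8678
Node (1,0) S=164.6500: V=(p*·-82.3578+(1−p*)·-166.3293)/1.21=-93.9184; Δ=(-82.3578−-166.3293)/(230.5100−146.5385)=1.0000; B=V−Δ·S=-258.5684
Node (1,1) S=259.0000: V=(p*·49.7322+(1−p*)·-82.3578)/1.21=0.4316; Δ=(49.7322−-82.3578)/(362.6000−230.5100)=1.0000; B=V−Δ·S=-258.5684
Node (0,0) S=185.0000: V=(p*·0.4316+(1−p*)·-93.9184)/1.21=-28.6929; Δ=(0.4316−-93.9184)/(259.0000−164.6500)=1.0000; B=V−Δ·S=-213.6929
Self-financing check: at every node Δ·S+B equals the discounted successor values.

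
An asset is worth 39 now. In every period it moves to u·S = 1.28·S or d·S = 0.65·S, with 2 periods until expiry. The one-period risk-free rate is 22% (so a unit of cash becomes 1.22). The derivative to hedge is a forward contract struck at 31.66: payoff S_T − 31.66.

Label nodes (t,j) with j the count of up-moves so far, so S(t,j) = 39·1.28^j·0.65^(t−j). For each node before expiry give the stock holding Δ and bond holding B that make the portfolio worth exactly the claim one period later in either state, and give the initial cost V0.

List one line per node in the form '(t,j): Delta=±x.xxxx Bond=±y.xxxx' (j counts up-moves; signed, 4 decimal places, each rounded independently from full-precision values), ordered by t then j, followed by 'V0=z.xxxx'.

Risk-neutral probability p* = (R−d)/(u−d) = (1.22−0.65)/(1.28−0.65) = 0.9048.
Terminal values V(2,·): V(2,0)=-15.1825, V(2,1)=0.7880, V(2,2)=32.2376
Node (1,0) S=25.3500: V=(p*·0.7880+(1−p*)·-15.1825)/1.22=-0.6008; Δ=(0.7880−-15.1825)/(32.4480−16.4775)=1.0000; B=V−Δ·S=-25.9508
Node (1,1) S=49.9200: V=(p*·32.2376+(1−p*)·0.7880)/1.22=23.9692; Δ=(32.2376−0.7880)/(63.8976−32.4480)=1.0000; B=V−Δ·S=-25.9508
Node (0,0) S=39.0000: V=(p*·23.9692+(1−p*)·-0.6008)/1.22=17.7288; Δ=(23.9692−-0.6008)/(49.9200−25.3500)=1.0000; B=V−Δ·S=-21.2712
Each (Δ,B) replicates both successor values, so the strategy is self-financing and V0 is arbitrage-free.

(0,0): Delta=1.0000 Bond=-21.2712
(1,0): Delta=1.0000 Bond=-25.9508
(1,1): Delta=1.0000 Bond=-25.9508
V0=17.7288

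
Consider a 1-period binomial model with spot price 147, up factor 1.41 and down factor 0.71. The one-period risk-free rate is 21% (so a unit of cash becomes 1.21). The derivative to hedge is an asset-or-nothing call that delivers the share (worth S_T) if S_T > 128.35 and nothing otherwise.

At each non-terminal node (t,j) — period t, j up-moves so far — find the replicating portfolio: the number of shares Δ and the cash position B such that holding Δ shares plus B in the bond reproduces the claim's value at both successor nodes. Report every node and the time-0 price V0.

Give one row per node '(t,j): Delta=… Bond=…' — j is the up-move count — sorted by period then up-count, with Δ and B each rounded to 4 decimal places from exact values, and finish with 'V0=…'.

Under the risk-neutral measure, an up-move has probability p* = (R−d)/(u−d) = 0.7143 and values discount at R = 1.21.
At expiry t=1: V(1,0)=0.0000, V(1,1)=207.2700
Node (0,0) S=147.0000: V=(p*·207.2700+(1−p*)·0.0000)/1.21=122.3554; Δ=(207.2700−0.0000)/(207.2700−104.3700)=2.0143; B=V−Δ·S=-173.7446
Each (Δ,B) replicates both successor values, so the strategy is self-financing and V0 is arbitrage-free.

(0,0): Delta=2.0143 Bond=-173.7446
V0=122.3554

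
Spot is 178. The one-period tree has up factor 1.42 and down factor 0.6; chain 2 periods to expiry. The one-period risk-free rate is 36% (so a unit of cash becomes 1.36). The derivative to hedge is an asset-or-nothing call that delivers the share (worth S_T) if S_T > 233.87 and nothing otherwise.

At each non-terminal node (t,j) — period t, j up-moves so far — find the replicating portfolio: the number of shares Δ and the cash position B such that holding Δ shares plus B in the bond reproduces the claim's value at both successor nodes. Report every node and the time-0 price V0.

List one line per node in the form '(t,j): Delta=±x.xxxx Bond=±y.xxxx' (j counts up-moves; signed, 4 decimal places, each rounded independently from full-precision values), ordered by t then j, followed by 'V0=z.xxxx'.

Since d<R<u, set p* = (R−d)/(u−d) = 0.9268; price each node as the discounted p*-expectation of its children.
Payoff layer (t=2): V(2,0)=0.0000, V(2,1)=0.0000, V(2,2)=358.9192
Node (1,0) S=106.8000: V=(p*·0.0000+(1−p*)·0.0000)/1.36=0.0000; Δ=(0.0000−0.0000)/(151.6560−64.0800)=0.0000; B=V−Δ·S=0.0000
Node (1,1) S=252.7600: V=(p*·358.9192+(1−p*)·0.0000)/1.36=244.6006; Δ=(358.9192−0.0000)/(358.9192−151.6560)=1.7317; B=V−Δ·S=-193.1057
Node (0,0) S=178.0000: V=(p*·244.6006+(1−p*)·0.0000)/1.36=166.6934; Δ=(244.6006−0.0000)/(252.7600−106.8000)=1.6758; B=V−Δ·S=-131.6000
Root portfolio cost Δ·178+B reproduces V0=166.6934.

(0,0): Delta=1.6758 Bond=-131.6000
(1,0): Delta=0.0000 Bond=0.0000
(1,1): Delta=1.7317 Bond=-193.1057
V0=166.6934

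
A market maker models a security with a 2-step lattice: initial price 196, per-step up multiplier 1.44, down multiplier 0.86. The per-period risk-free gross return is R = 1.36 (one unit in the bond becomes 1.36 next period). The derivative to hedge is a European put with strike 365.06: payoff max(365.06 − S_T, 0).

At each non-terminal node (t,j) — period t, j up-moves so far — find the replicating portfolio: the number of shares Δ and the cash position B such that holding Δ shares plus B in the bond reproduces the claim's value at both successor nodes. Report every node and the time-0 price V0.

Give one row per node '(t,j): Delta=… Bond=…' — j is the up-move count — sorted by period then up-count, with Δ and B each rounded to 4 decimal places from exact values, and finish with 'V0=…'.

(0,0): Delta=-0.7693 Bond=168.7850
(1,0): Delta=-1.0000 Bond=268.4265
(1,1): Delta=-0.7473 Bond=223.3271
V0=17.9930

Since d<R<u, set p* = (R−d)/(u−d) = 0.8621; price each node as the discounted p*-expectation of its children.
Terminal values V(2,·): V(2,0)=220.0984, V(2,1)=122.3336, V(2,2)=0.0000
Node (1,0) S=168.5600: V=(p*·122.3336+(1−p*)·220.0984)/1.36=99.8665; Δ=(122.3336−220.0984)/(242.7264−144.9616)=-1.0000; B=V−Δ·S=268.4265
Node (1,1) S=282.2400: V=(p*·0.0000+(1−p*)·122.3336)/1.36=12.4071; Δ=(0.0000−122.3336)/(406.4256−242.7264)=-0.7473; B=V−Δ·S=223.3271
Node (0,0) S=196.0000: V=(p*·12.4071+(1−p*)·99.8665)/1.36=17.9930; Δ=(12.4071−99.8665)/(282.2400−168.5600)=-0.7693; B=V−Δ·S=168.7850
The time-0 hedge costs 17.9930, which is the no-arbitrage price.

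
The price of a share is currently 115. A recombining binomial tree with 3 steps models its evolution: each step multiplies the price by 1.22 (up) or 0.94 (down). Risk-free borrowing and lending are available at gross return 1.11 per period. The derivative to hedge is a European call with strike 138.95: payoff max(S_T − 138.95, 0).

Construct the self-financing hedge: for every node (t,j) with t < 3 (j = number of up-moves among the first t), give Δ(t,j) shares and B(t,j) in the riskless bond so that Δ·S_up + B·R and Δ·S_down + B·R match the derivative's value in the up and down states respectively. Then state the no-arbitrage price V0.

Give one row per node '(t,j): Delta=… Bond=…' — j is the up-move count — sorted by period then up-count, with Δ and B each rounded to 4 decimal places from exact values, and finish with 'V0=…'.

No-arbitrage ⇒ martingale measure with p* = (R−d)/(u−d) = 0.6071.
At expiry t=3: V(3,0)=0.0000, V(3,1)=0.0000, V(3,2)=21.9460, V(3,3)=69.8725
Node (2,0) S=101.6140: V=(p*·0.0000+(1−p*)·0.0000)/1.11=0.0000; Δ=(0.0000−0.0000)/(123.9691−95.5172)=0.0000; B=V−Δ·S=0.0000
Node (2,1) S=131.8820: V=(p*·21.9460+(1−p*)·0.0000)/1.11=12.0039; Δ=(21.9460−0.0000)/(160.8960−123.9691)=0.5943; B=V−Δ·S=-66.3748
Node (2,2) S=171.1660: V=(p*·69.8725+(1−p*)·21.9460)/1.11=45.9858; Δ=(69.8725−21.9460)/(208.8225−160.8960)=1.0000; B=V−Δ·S=-125.1802
Node (1,0) S=108.1000: V=(p*·12.0039+(1−p*)·0.0000)/1.11=6.5659; Δ=(12.0039−0.0000)/(131.8820−101.6140)=0.3966; B=V−Δ·S=-36.3054
Node (1,1) S=140.3000: V=(p*·45.9858+(1−p*)·12.0039)/1.11=29.4016; Δ=(45.9858−12.0039)/(171.1660−131.8820)=0.8650; B=V−Δ·S=-91.9622
Node (0,0) S=115.0000: V=(p*·29.4016+(1−p*)·6.5659)/1.11=18.4058; Δ=(29.4016−6.5659)/(140.3000−108.1000)=0.7092; B=V−Δ·S=-63.1505
Self-financing check: at every node Δ·S+B equals the discounted successor values.

(0,0): Delta=0.7092 Bond=-63.1505
(1,0): Delta=0.3966 Bond=-36.3054
(1,1): Delta=0.8650 Bond=-91.9622
(2,0): Delta=0.0000 Bond=0.0000
(2,1): Delta=0.5943 Bond=-66.3748
(2,2): Delta=1.0000 Bond=-125.1802
V0=18.4058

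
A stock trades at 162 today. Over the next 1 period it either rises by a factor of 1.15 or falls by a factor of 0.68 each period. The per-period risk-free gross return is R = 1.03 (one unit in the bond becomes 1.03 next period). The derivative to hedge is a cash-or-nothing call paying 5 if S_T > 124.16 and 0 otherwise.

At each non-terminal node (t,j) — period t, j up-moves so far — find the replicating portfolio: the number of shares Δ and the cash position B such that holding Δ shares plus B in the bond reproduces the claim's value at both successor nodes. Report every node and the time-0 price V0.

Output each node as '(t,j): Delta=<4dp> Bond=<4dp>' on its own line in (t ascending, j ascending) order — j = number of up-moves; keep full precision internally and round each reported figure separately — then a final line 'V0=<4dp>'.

(0,0): Delta=0.0657 Bond=-7.0233
V0=3.6150

Since d<R<u, set p* = (R−d)/(u−d) = 0.7447; price each node as the discounted p*-expectation of its children.
Payoff layer (t=1): V(1,0)=0.0000, V(1,1)=5.0000
(0,0): S=162.0000. Δ = (V_up−V_dn)/(S_up−S_dn) = (5.0000−0.0000)/(186.3000−110.1600) = 0.0657. V = [p*·5.0000 + (1−p*)·0.0000]/1.03 = 3.6150. B = V − Δ·S = -7.0233.
Self-financing check: at every node Δ·S+B equals the discounted successor values.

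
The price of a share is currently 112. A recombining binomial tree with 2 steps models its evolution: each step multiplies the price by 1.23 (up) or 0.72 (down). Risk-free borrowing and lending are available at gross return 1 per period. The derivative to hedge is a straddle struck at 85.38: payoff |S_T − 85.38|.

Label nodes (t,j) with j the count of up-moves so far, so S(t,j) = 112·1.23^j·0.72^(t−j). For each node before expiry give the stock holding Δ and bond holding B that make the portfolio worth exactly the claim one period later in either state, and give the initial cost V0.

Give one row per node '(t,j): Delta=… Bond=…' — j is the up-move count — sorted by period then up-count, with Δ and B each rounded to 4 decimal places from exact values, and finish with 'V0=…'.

(0,0): Delta=0.5686 Bond=-25.9521
(1,0): Delta=-0.3285 Bond=46.3950
(1,1): Delta=1.0000 Bond=-85.3800
V0=37.7325

The replicating-portfolio and risk-neutral prices coincide; use p* = (1−0.72)/(1.23−0.72) = 0.5490 for the latter.
At expiry t=2: V(2,0)=27.3192, V(2,1)=13.8072, V(2,2)=84.0648
(1,0): S=80.6400. Δ = (V_up−V_dn)/(S_up−S_dn) = (13.8072−27.3192)/(99.1872−58.0608) = -0.3285. V = [p*·13.8072 + (1−p*)·27.3192]/1 = 19.9008. B = V − Δ·S = 46.3950.
(1,1): S=137.7600. Δ = (V_up−V_dn)/(S_up−S_dn) = (84.0648−13.8072)/(169.4448−99.1872) = 1.0000. V = [p*·84.0648 + (1−p*)·13.8072]/1 = 52.3800. B = V − Δ·S = -85.3800.
(0,0): S=112.0000. Δ = (V_up−V_dn)/(S_up−S_dn) = (52.3800−19.9008)/(137.7600−80.6400) = 0.5686. V = [p*·52.3800 + (1−p*)·19.9008]/1 = 37.7325. B = V − Δ·S = -25.9521.
Each (Δ,B) replicates both successor values, so the strategy is self-financing and V0 is arbitrage-free.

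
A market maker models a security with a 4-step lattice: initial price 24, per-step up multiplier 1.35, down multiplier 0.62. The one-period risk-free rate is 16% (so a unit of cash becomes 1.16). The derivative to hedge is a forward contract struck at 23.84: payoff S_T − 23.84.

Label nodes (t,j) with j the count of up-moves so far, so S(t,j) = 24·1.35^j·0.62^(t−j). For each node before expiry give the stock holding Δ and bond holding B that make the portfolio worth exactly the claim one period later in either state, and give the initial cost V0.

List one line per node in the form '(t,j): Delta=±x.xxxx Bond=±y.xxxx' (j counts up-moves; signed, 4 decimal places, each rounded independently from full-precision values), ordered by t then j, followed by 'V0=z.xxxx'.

(0,0): Delta=1.0000 Bond=-13.1666
(1,0): Delta=1.0000 Bond=-15.2733
(1,1): Delta=1.0000 Bond=-15.2733
(2,0): Delta=1.0000 Bond=-17.7170
(2,1): Delta=1.0000 Bond=-17.7170
(2,2): Delta=1.0000 Bond=-17.7170
(3,0): Delta=1.0000 Bond=-20.5517
(3,1): Delta=1.0000 Bond=-20.5517
(3,2): Delta=1.0000 Bond=-20.5517
(3,3): Delta=1.0000 Bond=-20.5517
V0=10.8334

Risk-neutral probability p* = (R−d)/(u−d) = (1.16−0.62)/(1.35−0.62) = 0.7397.
At expiry t=4: V(4,0)=-20.2937, V(4,1)=-16.1182, V(4,2)=-7.0263, V(4,3)=12.7704, V(4,4)=55.8762
  t=3,j=0: stock 5.7199 → up 7.7218 (V=-16.1182), down 3.5463 (V=-20.2937). Price -14.8319; hedge Δ=1.0000, bond B=-20.5517.
  t=3,j=1: stock 12.4546 → up 16.8137 (V=-7.0263), down 7.7218 (V=-16.1182). Price -8.0972; hedge Δ=1.0000, bond B=-20.5517.
  t=3,j=2: stock 27.1188 → up 36.6104 (V=12.7704), down 16.8137 (V=-7.0263). Price 6.5671; hedge Δ=1.0000, bond B=-20.5517.
  t=3,j=3: stock 59.0490 → up 79.7162 (V=55.8762), down 36.6104 (V=12.7704). Price 38.4973; hedge Δ=1.0000, bond B=-20.5517.
  t=2,j=0: stock 9.2256 → up 12.4546 (V=-8.0972), down 5.7199 (V=-14.8319). Price -8.4914; hedge Δ=1.0000, bond B=-17.7170.
  t=2,j=1: stock 20.0880 → up 27.1188 (V=6.5671), down 12.4546 (V=-8.0972). Price 2.3710; hedge Δ=1.0000, bond B=-17.7170.
  t=2,j=2: stock 43.7400 → up 59.0490 (V=38.4973), down 27.1188 (V=6.5671). Price 26.0230; hedge Δ=1.0000, bond B=-17.7170.
  t=1,j=0: stock 14.8800 → up 20.0880 (V=2.3710), down 9.2256 (V=-8.4914). Price -0.3933; hedge Δ=1.0000, bond B=-15.2733.
  t=1,j=1: stock 32.4000 → up 43.7400 (V=26.0230), down 20.0880 (V=2.3710). Price 17.1267; hedge Δ=1.0000, bond B=-15.2733.
  t=0,j=0: stock 24.0000 → up 32.4000 (V=17.1267), down 14.8800 (V=-0.3933). Price 10.8334; hedge Δ=1.0000, bond B=-13.1666.
Self-financing check: at every node Δ·S+B equals the discounted successor values.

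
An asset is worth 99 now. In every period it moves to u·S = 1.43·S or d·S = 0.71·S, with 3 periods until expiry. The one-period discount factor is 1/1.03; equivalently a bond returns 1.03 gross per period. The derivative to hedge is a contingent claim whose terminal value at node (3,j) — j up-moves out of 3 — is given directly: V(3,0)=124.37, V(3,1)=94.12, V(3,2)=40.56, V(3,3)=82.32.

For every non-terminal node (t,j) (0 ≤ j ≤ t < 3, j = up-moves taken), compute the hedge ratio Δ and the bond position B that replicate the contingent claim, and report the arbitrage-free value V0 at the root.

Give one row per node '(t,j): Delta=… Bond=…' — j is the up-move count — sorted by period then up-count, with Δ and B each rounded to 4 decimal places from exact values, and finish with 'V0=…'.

No-arbitrage ⇒ martingale measure with p* = (R−d)/(u−d) = 0.4444.
At expiry t=3: V(3,0)=124.3700, V(3,1)=94.1200, V(3,2)=40.5600, V(3,3)=82.3200
  t=2,j=0: stock 49.9059 → up 71.3654 (V=94.1200), down 35.4332 (V=124.3700). Price 107.6947; hedge Δ=-0.8419, bond B=149.7086.
  t=2,j=1: stock 100.5147 → up 143.7360 (V=40.5600), down 71.3654 (V=94.1200). Price 68.2675; hedge Δ=-0.7401, bond B=142.6564.
  t=2,j=2: stock 202.4451 → up 289.4965 (V=82.3200), down 143.7360 (V=40.5600). Price 57.3981; hedge Δ=0.2865, bond B=-0.6019.
  t=1,j=0: stock 70.2900 → up 100.5147 (V=68.2675), down 49.9059 (V=107.6947). Price 87.5452; hedge Δ=-0.7791, bond B=142.3051.
  t=1,j=1: stock 141.5700 → up 202.4451 (V=57.3981), down 100.5147 (V=68.2675). Price 61.5890; hedge Δ=-0.1066, bond B=76.6855.
  t=0,j=0: stock 99.0000 → up 141.5700 (V=61.5890), down 70.2900 (V=87.5452). Price 73.7952; hedge Δ=-0.3641, bond B=109.8455.
Root portfolio cost Δ·99+B reproduces V0=73.7952.

(0,0): Delta=-0.3641 Bond=109.8455
(1,0): Delta=-0.7791 Bond=142.3051
(1,1): Delta=-0.1066 Bond=76.6855
(2,0): Delta=-0.8419 Bond=149.7086
(2,1): Delta=-0.7401 Bond=142.6564
(2,2): Delta=0.2865 Bond=-0.6019
V0=73.7952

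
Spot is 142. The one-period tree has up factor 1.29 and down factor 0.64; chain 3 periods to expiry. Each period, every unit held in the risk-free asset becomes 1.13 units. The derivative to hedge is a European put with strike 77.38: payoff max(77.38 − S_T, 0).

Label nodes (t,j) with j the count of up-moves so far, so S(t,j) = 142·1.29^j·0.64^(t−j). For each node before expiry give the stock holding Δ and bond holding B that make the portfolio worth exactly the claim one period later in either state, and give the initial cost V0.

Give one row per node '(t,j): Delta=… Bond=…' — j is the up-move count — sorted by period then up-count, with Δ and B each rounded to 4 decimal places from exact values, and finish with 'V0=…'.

Under the risk-neutral measure, an up-move has probability p* = (R−d)/(u−d) = 0.7538 and values discount at R = 1.13.
Terminal payoffs: V(3,0)=40.1556, V(3,1)=2.3495, V(3,2)=0.0000, V(3,3)=0.0000
Node (2,0) S=58.1632: V=(p*·2.3495+(1−p*)·40.1556)/1.13=10.3147; Δ=(2.3495−40.1556)/(75.0305−37.2244)=-1.0000; B=V−Δ·S=68.4779
Node (2,1) S=117.2352: V=(p*·0.0000+(1−p*)·2.3495)/1.13=0.5118; Δ=(0.0000−2.3495)/(151.2334−75.0305)=-0.0308; B=V−Δ·S=4.1264
Node (2,2) S=236.3022: V=(p*·0.0000+(1−p*)·0.0000)/1.13=0.0000; Δ=(0.0000−0.0000)/(304.8298−151.2334)=0.0000; B=V−Δ·S=0.0000
Node (1,0) S=90.8800: V=(p*·0.5118+(1−p*)·10.3147)/1.13=2.5883; Δ=(0.5118−10.3147)/(117.2352−58.1632)=-0.1659; B=V−Δ·S=17.6697
Node (1,1) S=183.1800: V=(p*·0.0000+(1−p*)·0.5118)/1.13=0.1115; Δ=(0.0000−0.5118)/(236.3022−117.2352)=-0.0043; B=V−Δ·S=0.8989
Node (0,0) S=142.0000: V=(p*·0.1115+(1−p*)·2.5883)/1.13=0.6382; Δ=(0.1115−2.5883)/(183.1800−90.8800)=-0.0268; B=V−Δ·S=4.4487
Self-financing check: at every node Δ·S+B equals the discounted successor values.

(0,0): Delta=-0.0268 Bond=4.4487
(1,0): Delta=-0.1659 Bond=17.6697
(1,1): Delta=-0.0043 Bond=0.8989
(2,0): Delta=-1.0000 Bond=68.4779
(2,1): Delta=-0.0308 Bond=4.1264
(2,2): Delta=0.0000 Bond=0.0000
V0=0.6382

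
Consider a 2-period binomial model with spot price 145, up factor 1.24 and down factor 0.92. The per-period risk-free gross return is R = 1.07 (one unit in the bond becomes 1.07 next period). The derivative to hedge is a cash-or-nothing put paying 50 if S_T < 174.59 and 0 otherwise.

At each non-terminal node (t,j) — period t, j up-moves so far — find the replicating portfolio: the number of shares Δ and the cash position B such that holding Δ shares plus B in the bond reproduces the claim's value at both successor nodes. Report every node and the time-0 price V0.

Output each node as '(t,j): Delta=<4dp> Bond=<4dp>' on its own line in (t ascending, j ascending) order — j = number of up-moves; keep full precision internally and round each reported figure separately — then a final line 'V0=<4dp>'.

The replicating-portfolio and risk-neutral prices coincide; use p* = (1.07−0.92)/(1.24−0.92) = 0.4688 for the latter.
At expiry t=2: V(2,0)=50.0000, V(2,1)=50.0000, V(2,2)=0.0000
(1,0): S=133.4000. Δ = (V_up−V_dn)/(S_up−S_dn) = (50.0000−50.0000)/(165.4160−122.7280) = 0.0000. V = [p*·50.0000 + (1−p*)·50.0000]/1.07 = 46.7290. B = V − Δ·S = 46.7290.
(1,1): S=179.8000. Δ = (V_up−V_dn)/(S_up−S_dn) = (0.0000−50.0000)/(222.9520−165.4160) = -0.8690. V = [p*·0.0000 + (1−p*)·50.0000]/1.07 = 24.8248. B = V − Δ·S = 181.0748.
(0,0): S=145.0000. Δ = (V_up−V_dn)/(S_up−S_dn) = (24.8248−46.7290)/(179.8000−133.4000) = -0.4721. V = [p*·24.8248 + (1−p*)·46.7290]/1.07 = 34.0761. B = V − Δ·S = 102.5267.
Check: Δ(0,0)·S0 + B(0,0) = 34.0761 = V0.

(0,0): Delta=-0.4721 Bond=102.5267
(1,0): Delta=0.0000 Bond=46.7290
(1,1): Delta=-0.8690 Bond=181.0748
V0=34.0761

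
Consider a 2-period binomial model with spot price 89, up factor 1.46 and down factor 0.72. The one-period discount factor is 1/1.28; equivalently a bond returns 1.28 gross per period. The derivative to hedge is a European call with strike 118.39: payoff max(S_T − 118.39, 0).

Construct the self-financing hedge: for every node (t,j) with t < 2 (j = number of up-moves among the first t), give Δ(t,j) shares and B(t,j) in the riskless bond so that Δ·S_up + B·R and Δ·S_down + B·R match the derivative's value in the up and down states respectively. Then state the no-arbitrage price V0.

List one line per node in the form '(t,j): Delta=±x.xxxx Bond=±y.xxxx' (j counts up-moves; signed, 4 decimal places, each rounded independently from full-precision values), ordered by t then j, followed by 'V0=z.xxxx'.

(0,0): Delta=0.6403 Bond=-32.0526
(1,0): Delta=0.0000 Bond=0.0000
(1,1): Delta=0.7417 Bond=-54.2147
V0=24.9298

Since d<R<u, set p* = (R−d)/(u−d) = 0.7568; price each node as the discounted p*-expectation of its children.
Terminal values V(2,·): V(2,0)=0.0000, V(2,1)=0.0000, V(2,2)=71.3224
(1,0): S=64.0800. Δ = (V_up−V_dn)/(S_up−S_dn) = (0.0000−0.0000)/(93.5568−46.1376) = 0.0000. V = [p*·0.0000 + (1−p*)·0.0000]/1.28 = 0.0000. B = V − Δ·S = 0.0000.
(1,1): S=129.9400. Δ = (V_up−V_dn)/(S_up−S_dn) = (71.3224−0.0000)/(189.7124−93.5568) = 0.7417. V = [p*·71.3224 + (1−p*)·0.0000]/1.28 = 42.1670. B = V − Δ·S = -54.2147.
(0,0): S=89.0000. Δ = (V_up−V_dn)/(S_up−S_dn) = (42.1670−0.0000)/(129.9400−64.0800) = 0.6403. V = [p*·42.1670 + (1−p*)·0.0000]/1.28 = 24.9298. B = V − Δ·S = -32.0526.
Root portfolio cost Δ·89+B reproduces V0=24.9298.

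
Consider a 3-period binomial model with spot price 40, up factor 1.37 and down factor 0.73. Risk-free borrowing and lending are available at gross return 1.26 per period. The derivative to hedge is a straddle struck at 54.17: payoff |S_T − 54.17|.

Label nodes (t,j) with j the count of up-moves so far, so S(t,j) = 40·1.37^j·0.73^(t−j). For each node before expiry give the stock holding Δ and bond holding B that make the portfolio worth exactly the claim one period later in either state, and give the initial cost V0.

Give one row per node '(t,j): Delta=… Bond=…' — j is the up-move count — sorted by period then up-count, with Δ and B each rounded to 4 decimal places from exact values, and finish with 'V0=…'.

(0,0): Delta=0.6304 Bond=-10.2687
(1,0): Delta=-0.9553 Bond=33.3645
(1,1): Delta=0.8058 Bond=-22.5486
(2,0): Delta=-1.0000 Bond=42.9921
(2,1): Delta=-0.9504 Bond=41.8415
(2,2): Delta=1.0000 Bond=-42.9921
V0=14.9481

Risk-neutral probability p* = (R−d)/(u−d) = (1.26−0.73)/(1.37−0.73) = 0.8281.
Terminal values V(3,·): V(3,0)=38.6093, V(3,1)=24.9671, V(3,2)=0.6355, V(3,3)=48.6841
  t=2,j=0: stock 21.3160 → up 29.2029 (V=24.9671), down 15.5607 (V=38.6093). Price 21.6761; hedge Δ=-1.0000, bond B=42.9921.
  t=2,j=1: stock 40.0040 → up 54.8055 (V=0.6355), down 29.2029 (V=24.9671). Price 3.8234; hedge Δ=-0.9504, bond B=41.8415.
  t=2,j=2: stock 75.0760 → up 102.8541 (V=48.6841), down 54.8055 (V=0.6355). Price 32.0839; hedge Δ=1.0000, bond B=-42.9921.
  t=1,j=0: stock 29.2000 → up 40.0040 (V=3.8234), down 21.3160 (V=21.6761). Price 5.4697; hedge Δ=-0.9553, bond B=33.3645.
  t=1,j=1: stock 54.8000 → up 75.0760 (V=32.0839), down 40.0040 (V=3.8234). Price 21.6085; hedge Δ=0.8058, bond B=-22.5486.
  t=0,j=0: stock 40.0000 → up 54.8000 (V=21.6085), down 29.2000 (V=5.4697). Price 14.9481; hedge Δ=0.6304, bond B=-10.2687.
Each (Δ,B) replicates both successor values, so the strategy is self-financing and V0 is arbitrage-free.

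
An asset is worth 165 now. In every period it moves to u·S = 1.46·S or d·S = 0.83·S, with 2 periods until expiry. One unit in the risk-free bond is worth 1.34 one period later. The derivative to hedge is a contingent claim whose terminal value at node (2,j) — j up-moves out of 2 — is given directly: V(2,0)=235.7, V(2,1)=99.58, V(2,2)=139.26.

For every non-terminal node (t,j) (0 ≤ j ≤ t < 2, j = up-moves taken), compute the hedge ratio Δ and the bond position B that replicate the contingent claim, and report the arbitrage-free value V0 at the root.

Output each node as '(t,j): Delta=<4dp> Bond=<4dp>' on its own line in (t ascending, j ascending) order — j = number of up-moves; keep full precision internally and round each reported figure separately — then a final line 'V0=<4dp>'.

(0,0): Delta=0.0445 Bond=65.3525
(1,0): Delta=-1.5777 Bond=309.7259
(1,1): Delta=0.2615 Bond=35.3009
V0=72.6899

The replicating-portfolio and risk-neutral prices coincide; use p* = (1.34−0.83)/(1.46−0.83) = 0.8095 for the latter.
Payoff layer (t=2): V(2,0)=235.7000, V(2,1)=99.5800, V(2,2)=139.2600
Node (1,0) S=136.9500: V=(p*·99.5800+(1−p*)·235.7000)/1.34=93.6624; Δ=(99.5800−235.7000)/(199.9470−113.6685)=-1.5777; B=V−Δ·S=309.7259
Node (1,1) S=240.9000: V=(p*·139.2600+(1−p*)·99.5800)/1.34=98.2850; Δ=(139.2600−99.5800)/(351.7140−199.9470)=0.2615; B=V−Δ·S=35.3009
Node (0,0) S=165.0000: V=(p*·98.2850+(1−p*)·93.6624)/1.34=72.6899; Δ=(98.2850−93.6624)/(240.9000−136.9500)=0.0445; B=V−Δ·S=65.3525
The time-0 hedge costs 72.6899, which is the no-arbitrage price.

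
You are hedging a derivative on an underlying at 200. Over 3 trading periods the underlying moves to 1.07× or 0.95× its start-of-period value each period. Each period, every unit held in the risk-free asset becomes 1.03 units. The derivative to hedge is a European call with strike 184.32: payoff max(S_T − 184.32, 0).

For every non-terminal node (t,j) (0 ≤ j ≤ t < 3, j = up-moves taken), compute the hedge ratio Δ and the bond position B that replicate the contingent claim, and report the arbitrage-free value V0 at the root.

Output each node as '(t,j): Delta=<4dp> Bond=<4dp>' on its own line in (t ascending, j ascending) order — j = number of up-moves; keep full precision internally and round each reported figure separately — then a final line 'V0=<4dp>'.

Since d<R<u, set p* = (R−d)/(u−d) = 0.6667; price each node as the discounted p*-expectation of its children.
Terminal values V(3,·): V(3,0)=0.0000, V(3,1)=8.8150, V(3,2)=33.2110, V(3,3)=60.6886
  t=2,j=0: stock 180.5000 → up 193.1350 (V=8.8150), down 171.4750 (V=0.0000). Price 5.7055; hedge Δ=0.4070, bond B=-67.7528.
  t=2,j=1: stock 203.3000 → up 217.5310 (V=33.2110), down 193.1350 (V=8.8150). Price 24.3485; hedge Δ=1.0000, bond B=-178.9515.
  t=2,j=2: stock 228.9800 → up 245.0086 (V=60.6886), down 217.5310 (V=33.2110). Price 50.0285; hedge Δ=1.0000, bond B=-178.9515.
  t=1,j=0: stock 190.0000 → up 203.3000 (V=24.3485), down 180.5000 (V=5.7055). Price 17.6060; hedge Δ=0.8177, bond B=-137.7527.
  t=1,j=1: stock 214.0000 → up 228.9800 (V=50.0285), down 203.3000 (V=24.3485). Price 40.2607; hedge Δ=1.0000, bond B=-173.7393.
  t=0,j=0: stock 200.0000 → up 214.0000 (V=40.2607), down 190.0000 (V=17.6060). Price 31.7565; hedge Δ=0.9439, bond B=-157.0328.
Self-financing check: at every node Δ·S+B equals the discounted successor values.

(0,0): Delta=0.9439 Bond=-157.0328
(1,0): Delta=0.8177 Bond=-137.7527
(1,1): Delta=1.0000 Bond=-173.7393
(2,0): Delta=0.4070 Bond=-67.7528
(2,1): Delta=1.0000 Bond=-178.9515
(2,2): Delta=1.0000 Bond=-178.9515
V0=31.7565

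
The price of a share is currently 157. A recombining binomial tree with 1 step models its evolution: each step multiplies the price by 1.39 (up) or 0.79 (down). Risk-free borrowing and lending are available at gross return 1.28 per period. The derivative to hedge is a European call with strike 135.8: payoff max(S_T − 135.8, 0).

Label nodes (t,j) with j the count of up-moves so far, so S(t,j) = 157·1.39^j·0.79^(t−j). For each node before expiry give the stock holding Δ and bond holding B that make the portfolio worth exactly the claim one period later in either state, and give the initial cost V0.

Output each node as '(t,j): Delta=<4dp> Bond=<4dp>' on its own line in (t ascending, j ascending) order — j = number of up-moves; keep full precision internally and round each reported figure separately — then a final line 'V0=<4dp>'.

(0,0): Delta=0.8751 Bond=-84.7913
V0=52.5921

Under the risk-neutral measure, an up-move has probability p* = (R−d)/(u−d) = 0.8167 and values discount at R = 1.28.
Payoff layer (t=1): V(1,0)=0.0000, V(1,1)=82.4300
Node (0,0) S=157.0000: V=(p*·82.4300+(1−p*)·0.0000)/1.28=52.5921; Δ=(82.4300−0.0000)/(218.2300−124.0300)=0.8751; B=V−Δ·S=-84.7913
Self-financing check: at every node Δ·S+B equals the discounted successor values.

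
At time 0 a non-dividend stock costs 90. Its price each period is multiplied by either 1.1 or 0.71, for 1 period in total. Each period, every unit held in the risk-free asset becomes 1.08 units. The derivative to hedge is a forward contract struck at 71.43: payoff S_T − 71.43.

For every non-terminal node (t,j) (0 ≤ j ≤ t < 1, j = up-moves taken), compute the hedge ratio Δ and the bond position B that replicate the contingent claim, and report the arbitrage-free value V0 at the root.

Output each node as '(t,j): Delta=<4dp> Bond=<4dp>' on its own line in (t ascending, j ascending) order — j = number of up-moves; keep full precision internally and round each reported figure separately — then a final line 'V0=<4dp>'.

No-arbitrage ⇒ martingale measure with p* = (R−d)/(u−d) = 0.9487.
Payoff layer (t=1): V(1,0)=-7.5300, V(1,1)=27.5700
  t=0,j=0: stock 90.0000 → up 99.0000 (V=27.5700), down 63.9000 (V=-7.5300). Price 23.8611; hedge Δ=1.0000, bond B=-66.1389.
The time-0 hedge costs 23.8611, which is the no-arbitrage price.

(0,0): Delta=1.0000 Bond=-66.1389
V0=23.8611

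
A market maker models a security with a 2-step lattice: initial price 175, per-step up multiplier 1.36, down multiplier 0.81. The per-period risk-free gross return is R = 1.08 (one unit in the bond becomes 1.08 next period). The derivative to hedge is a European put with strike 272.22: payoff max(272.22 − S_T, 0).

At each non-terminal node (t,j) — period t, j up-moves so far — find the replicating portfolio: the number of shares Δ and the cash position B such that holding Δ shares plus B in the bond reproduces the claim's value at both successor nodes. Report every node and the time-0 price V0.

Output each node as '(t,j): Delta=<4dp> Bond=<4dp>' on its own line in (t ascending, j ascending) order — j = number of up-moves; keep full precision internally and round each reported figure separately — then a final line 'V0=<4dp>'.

The replicating-portfolio and risk-neutral prices coincide; use p* = (1.08−0.81)/(1.36−0.81) = 0.4909 for the latter.
Terminal values V(2,·): V(2,0)=157.4025, V(2,1)=79.4400, V(2,2)=0.0000
  t=1,j=0: stock 141.7500 → up 192.7800 (V=79.4400), down 114.8175 (V=157.4025). Price 110.3056; hedge Δ=-1.0000, bond B=252.0556.
  t=1,j=1: stock 238.0000 → up 323.6800 (V=0.0000), down 192.7800 (V=79.4400). Price 37.4465; hedge Δ=-0.6069, bond B=181.8828.
  t=0,j=0: stock 175.0000 → up 238.0000 (V=37.4465), down 141.7500 (V=110.3056). Price 69.0170; hedge Δ=-0.7570, bond B=201.4881.
Each (Δ,B) replicates both successor values, so the strategy is self-financing and V0 is arbitrage-free.

(0,0): Delta=-0.7570 Bond=201.4881
(1,0): Delta=-1.0000 Bond=252.0556
(1,1): Delta=-0.6069 Bond=181.8828
V0=69.0170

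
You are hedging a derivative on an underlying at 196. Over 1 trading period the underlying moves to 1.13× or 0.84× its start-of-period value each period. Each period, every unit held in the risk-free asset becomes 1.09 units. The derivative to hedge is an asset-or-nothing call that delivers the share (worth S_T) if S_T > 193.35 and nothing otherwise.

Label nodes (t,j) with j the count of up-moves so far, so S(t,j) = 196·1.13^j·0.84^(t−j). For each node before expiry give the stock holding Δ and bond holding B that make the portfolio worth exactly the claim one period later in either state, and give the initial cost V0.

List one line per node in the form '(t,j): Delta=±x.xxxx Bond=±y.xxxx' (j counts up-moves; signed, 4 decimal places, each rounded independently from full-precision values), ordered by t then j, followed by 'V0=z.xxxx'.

(0,0): Delta=3.8966 Bond=-588.5581
V0=175.1661

Risk-neutral probability p* = (R−d)/(u−d) = (1.09−0.84)/(1.13−0.84) = 0.8621.
At expiry t=1: V(1,0)=0.0000, V(1,1)=221.4800
Node (0,0) S=196.0000: V=(p*·221.4800+(1−p*)·0.0000)/1.09=175.1661; Δ=(221.4800−0.0000)/(221.4800−164.6400)=3.8966; B=V−Δ·S=-588.5581
Check: Δ(0,0)·S0 + B(0,0) = 175.1661 = V0.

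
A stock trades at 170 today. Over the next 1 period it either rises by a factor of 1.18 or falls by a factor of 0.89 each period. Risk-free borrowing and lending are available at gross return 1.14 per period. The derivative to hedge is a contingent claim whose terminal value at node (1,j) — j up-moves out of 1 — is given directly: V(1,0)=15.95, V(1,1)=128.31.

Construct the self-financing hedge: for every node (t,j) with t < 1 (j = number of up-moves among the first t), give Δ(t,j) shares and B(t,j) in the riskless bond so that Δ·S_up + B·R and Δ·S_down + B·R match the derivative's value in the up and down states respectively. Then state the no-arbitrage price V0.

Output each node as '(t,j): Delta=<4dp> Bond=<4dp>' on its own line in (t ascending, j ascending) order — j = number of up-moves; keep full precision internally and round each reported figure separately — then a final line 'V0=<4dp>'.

(0,0): Delta=2.2791 Bond=-288.4903
V0=98.9580

Risk-neutral probability p* = (R−d)/(u−d) = (1.14−0.89)/(1.18−0.89) = 0.8621.
Terminal values V(1,·): V(1,0)=15.9500, V(1,1)=128.3100
(0,0): S=170.0000. Δ = (V_up−V_dn)/(S_up−S_dn) = (128.3100−15.9500)/(200.6000−151.3000) = 2.2791. V = [p*·128.3100 + (1−p*)·15.9500]/1.14 = 98.9580. B = V − Δ·S = -288.4903.
The time-0 hedge costs 98.9580, which is the no-arbitrage price.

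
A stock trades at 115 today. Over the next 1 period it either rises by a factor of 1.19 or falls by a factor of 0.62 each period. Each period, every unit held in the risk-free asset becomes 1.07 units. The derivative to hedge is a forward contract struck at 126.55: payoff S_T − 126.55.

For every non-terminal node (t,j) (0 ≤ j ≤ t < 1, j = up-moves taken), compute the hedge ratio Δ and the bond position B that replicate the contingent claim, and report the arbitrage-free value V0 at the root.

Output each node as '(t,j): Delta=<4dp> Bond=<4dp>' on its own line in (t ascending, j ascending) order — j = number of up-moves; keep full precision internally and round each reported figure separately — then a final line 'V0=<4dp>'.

Since d<R<u, set p* = (R−d)/(u−d) = 0.7895; price each node as the discounted p*-expectation of its children.
Payoff layer (t=1): V(1,0)=-55.2500, V(1,1)=10.3000
  t=0,j=0: stock 115.0000 → up 136.8500 (V=10.3000), down 71.3000 (V=-55.2500). Price -3.2710; hedge Δ=1.0000, bond B=-118.2710.
The time-0 hedge costs -3.2710, which is the no-arbitrage price.

(0,0): Delta=1.0000 Bond=-118.2710
V0=-3.2710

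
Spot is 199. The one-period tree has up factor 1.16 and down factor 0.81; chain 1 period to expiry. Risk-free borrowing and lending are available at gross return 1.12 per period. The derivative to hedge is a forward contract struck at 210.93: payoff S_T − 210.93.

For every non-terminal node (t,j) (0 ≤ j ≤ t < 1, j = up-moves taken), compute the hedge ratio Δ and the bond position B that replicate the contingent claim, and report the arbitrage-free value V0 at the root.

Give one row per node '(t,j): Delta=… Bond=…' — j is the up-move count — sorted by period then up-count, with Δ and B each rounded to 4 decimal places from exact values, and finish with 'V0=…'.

(0,0): Delta=1.0000 Bond=-188.3304
V0=10.6696

Under the risk-neutral measure, an up-move has probability p* = (R−d)/(u−d) = 0.8857 and values discount at R = 1.12.
Terminal payoffs: V(1,0)=-49.7400, V(1,1)=19.9100
  t=0,j=0: stock 199.0000 → up 230.8400 (V=19.9100), down 161.1900 (V=-49.7400). Price 10.6696; hedge Δ=1.0000, bond B=-188.3304.
Self-financing check: at every node Δ·S+B equals the discounted successor values.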